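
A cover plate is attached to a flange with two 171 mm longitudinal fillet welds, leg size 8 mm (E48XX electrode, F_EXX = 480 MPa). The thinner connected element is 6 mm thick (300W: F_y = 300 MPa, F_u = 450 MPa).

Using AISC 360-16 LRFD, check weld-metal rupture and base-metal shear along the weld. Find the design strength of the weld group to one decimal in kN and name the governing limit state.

369.4 kN (base-metal shear governs)

Weld metal: throat = 0.707×8 = 5.656 mm, L = 2×171 = 342 mm. φR_n = 0.75 × 0.6 × 480 × 5.656 × 342 = 417.8 kN.
Base metal shear (6 mm plate): yield φR_n = 1.0×0.6×300×6×342 = 369.4 kN; rupture φR_n = 0.75×0.6×450×6×342 = 415.5 kN; take 369.4 kN (yield).
Governing: min(417.8, 369.4) = 369.4 kN → base-metal shear.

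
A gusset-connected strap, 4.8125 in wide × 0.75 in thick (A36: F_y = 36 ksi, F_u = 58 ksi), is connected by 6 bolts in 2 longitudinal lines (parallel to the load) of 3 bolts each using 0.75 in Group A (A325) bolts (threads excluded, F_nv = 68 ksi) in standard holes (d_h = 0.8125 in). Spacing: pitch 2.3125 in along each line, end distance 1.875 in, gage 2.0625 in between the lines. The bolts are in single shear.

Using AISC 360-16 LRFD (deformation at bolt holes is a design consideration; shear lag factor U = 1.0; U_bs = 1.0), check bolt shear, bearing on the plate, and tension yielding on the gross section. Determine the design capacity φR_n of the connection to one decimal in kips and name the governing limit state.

116.9 kips (gross-section yield governs)

Bolt shear: A_b = π(0.75)²/4 = 0.44179 in². φR_n = 0.75 × 68 × 0.44179 × 6 × 1 = 135.2 kips.
Bearing (0.75 in plate, F_u = 58 ksi): end bolts L_c = 1.875 − 0.8125/2 = 1.46875, R_n = min(1.2×1.46875×0.75×58, 2.4×0.75×0.75×58) = 76.669 kips/bolt; interior L_c = 2.3125 − 0.8125 = 1.5, R_n = 78.3 kips/bolt. φR_n = 0.75 × (2×76.669 + 4×78.3) = 349.9 kips.
Tension yield (gross): A_g = 4.8125×0.75 = 3.6094 in². φR_n = 0.90 × 36 × 3.6094 = 116.9 kips.
Governing: min(135.2, 349.9, 116.9) = 116.9 kips → gross-section yield.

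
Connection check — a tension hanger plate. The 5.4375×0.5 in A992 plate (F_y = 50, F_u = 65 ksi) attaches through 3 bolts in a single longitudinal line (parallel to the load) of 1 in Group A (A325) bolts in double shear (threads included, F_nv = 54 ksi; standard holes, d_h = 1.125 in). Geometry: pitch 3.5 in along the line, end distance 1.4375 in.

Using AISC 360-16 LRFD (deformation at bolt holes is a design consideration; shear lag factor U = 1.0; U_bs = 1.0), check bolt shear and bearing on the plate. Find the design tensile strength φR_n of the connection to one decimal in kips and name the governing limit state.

Bolt shear: A_b = π(1)²/4 = 0.7854 in². φR_n = 0.75 × 54 × 0.7854 × 3 × 2 = 190.9 kips.
Bearing (0.5 in plate, F_u = 65 ksi): end bolts L_c = 1.4375 − 1.125/2 = 0.875, R_n = min(1.2×0.875×0.5×65, 2.4×1×0.5×65) = 34.125 kips/bolt; interior L_c = 3.5 − 1.125 = 2.375, R_n = 78 kips/bolt. φR_n = 0.75 × (1×34.125 + 2×78) = 142.6 kips.
Governing: min(190.9, 142.6) = 142.6 kips → bearing.

142.6 kips (bearing governs)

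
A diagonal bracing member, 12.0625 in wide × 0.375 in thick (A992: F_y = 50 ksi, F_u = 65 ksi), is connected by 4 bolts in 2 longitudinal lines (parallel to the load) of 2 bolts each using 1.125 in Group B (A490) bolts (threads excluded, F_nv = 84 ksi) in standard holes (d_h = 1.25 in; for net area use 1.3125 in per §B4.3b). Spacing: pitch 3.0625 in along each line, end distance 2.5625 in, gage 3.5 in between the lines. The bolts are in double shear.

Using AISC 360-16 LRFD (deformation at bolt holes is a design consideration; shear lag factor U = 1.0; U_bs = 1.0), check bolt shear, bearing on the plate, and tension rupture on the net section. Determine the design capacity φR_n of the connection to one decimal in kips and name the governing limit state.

164.5 kips (bearing governs)

Bolt shear: A_b = π(1.125)²/4 = 0.99402 in². φR_n = 0.75 × 84 × 0.99402 × 4 × 2 = 501.0 kips.
Bearing (0.375 in plate, F_u = 65 ksi): end bolts L_c = 2.5625 − 1.25/2 = 1.9375, R_n = min(1.2×1.9375×0.375×65, 2.4×1.125×0.375×65) = 56.672 kips/bolt; interior L_c = 3.0625 − 1.25 = 1.8125, R_n = 53.016 kips/bolt. φR_n = 0.75 × (2×56.672 + 2×53.016) = 164.5 kips.
Tension rupture (net): A_n = (12.0625 − 2×1.3125)×0.375 = 3.5391 in² (U = 1.0, A_e = A_n). φR_n = 0.75 × 65 × 3.5391 = 172.5 kips.
Governing: min(501.0, 164.5, 172.5) = 164.5 kips → bearing.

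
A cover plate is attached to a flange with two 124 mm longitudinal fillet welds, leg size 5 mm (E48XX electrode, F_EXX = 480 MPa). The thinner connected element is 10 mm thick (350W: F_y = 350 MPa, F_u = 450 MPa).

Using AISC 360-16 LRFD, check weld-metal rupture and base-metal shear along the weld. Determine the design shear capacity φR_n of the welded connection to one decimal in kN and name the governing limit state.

Weld metal: throat = 0.707×5 = 3.535 mm, L = 2×124 = 248 mm. φR_n = 0.75 × 0.6 × 480 × 3.535 × 248 = 189.4 kN.
Base metal shear (10 mm plate): yield φR_n = 1.0×0.6×350×10×248 = 520.8 kN; rupture φR_n = 0.75×0.6×450×10×248 = 502.2 kN; take 502.2 kN (rupture).
Governing: min(189.4, 502.2) = 189.4 kN → weld metal.

189.4 kN (weld metal governs)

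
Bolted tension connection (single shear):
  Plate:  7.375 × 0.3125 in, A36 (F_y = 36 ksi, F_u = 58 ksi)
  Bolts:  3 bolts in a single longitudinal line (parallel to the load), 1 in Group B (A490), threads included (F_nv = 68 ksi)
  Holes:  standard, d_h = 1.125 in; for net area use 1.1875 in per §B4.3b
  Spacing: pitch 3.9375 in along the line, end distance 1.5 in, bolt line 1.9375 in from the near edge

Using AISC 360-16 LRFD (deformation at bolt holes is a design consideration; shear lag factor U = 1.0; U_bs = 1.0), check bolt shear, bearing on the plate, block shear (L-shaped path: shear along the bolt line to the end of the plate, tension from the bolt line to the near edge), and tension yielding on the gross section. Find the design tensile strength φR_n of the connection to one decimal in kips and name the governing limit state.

Bolt shear: A_b = π(1)²/4 = 0.7854 in². φR_n = 0.75 × 68 × 0.7854 × 3 × 1 = 120.2 kips.
Bearing (0.3125 in plate, F_u = 58 ksi): end bolts L_c = 1.5 − 1.125/2 = 0.9375, R_n = min(1.2×0.9375×0.3125×58, 2.4×1×0.3125×58) = 20.391 kips/bolt; interior L_c = 3.9375 − 1.125 = 2.8125, R_n = 43.5 kips/bolt. φR_n = 0.75 × (1×20.391 + 2×43.5) = 80.5 kips.
Block shear: shear path 1×[1.5+2×3.9375] = 1×9.375 in, A_gv = 2.9297, A_nv = 1×(9.375 − 2.5×1.1875)×0.3125 = 2.002 in²; tension to near edge: (1.9375 − 0.5×1.1875)×0.3125 = 0.41992 in². R_n = min(0.6×58×2.002, 0.6×36×2.9297) + 1.0×58×0.41992 = min(69.67, 63.282) + 24.355 = 87.637 kips. φR_n = 0.75 × 87.637 = 65.7 kips.
Tension yield (gross): A_g = 7.375×0.3125 = 2.3047 in². φR_n = 0.90 × 36 × 2.3047 = 74.7 kips.
Governing: min(120.2, 80.5, 65.7, 74.7) = 65.7 kips → block shear.

65.7 kips (block shear governs)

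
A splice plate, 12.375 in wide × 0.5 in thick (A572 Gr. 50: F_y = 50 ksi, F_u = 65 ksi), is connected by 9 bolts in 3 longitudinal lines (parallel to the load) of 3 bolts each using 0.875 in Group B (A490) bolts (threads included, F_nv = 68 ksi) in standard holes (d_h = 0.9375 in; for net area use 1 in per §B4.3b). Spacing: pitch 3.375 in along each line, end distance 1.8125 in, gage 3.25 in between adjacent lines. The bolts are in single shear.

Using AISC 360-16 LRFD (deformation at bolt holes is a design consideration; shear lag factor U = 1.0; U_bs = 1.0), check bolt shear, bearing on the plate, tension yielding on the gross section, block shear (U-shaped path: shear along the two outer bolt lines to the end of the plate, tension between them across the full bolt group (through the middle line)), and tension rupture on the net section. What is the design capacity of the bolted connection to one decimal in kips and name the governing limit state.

Bolt shear: A_b = π(0.875)²/4 = 0.60132 in². φR_n = 0.75 × 68 × 0.60132 × 9 × 1 = 276.0 kips.
Bearing (0.5 in plate, F_u = 65 ksi): end bolts L_c = 1.8125 − 0.9375/2 = 1.34375, R_n = min(1.2×1.34375×0.5×65, 2.4×0.875×0.5×65) = 52.406 kips/bolt; interior L_c = 3.375 − 0.9375 = 2.4375, R_n = 68.25 kips/bolt. φR_n = 0.75 × (3×52.406 + 6×68.25) = 425.0 kips.
Tension yield (gross): A_g = 12.375×0.5 = 6.1875 in². φR_n = 0.90 × 50 × 6.1875 = 278.4 kips.
Block shear: shear path 2×[1.8125+2×3.375] = 2×8.5625 in, A_gv = 8.5625, A_nv = 2×(8.5625 − 2.5×1)×0.5 = 6.0625 in²; tension across gage: (6.5 − 2×1)×0.5 = 2.25 in². R_n = min(0.6×65×6.0625, 0.6×50×8.5625) + 1.0×65×2.25 = min(236.44, 256.88) + 146.25 = 382.69 kips. φR_n = 0.75 × 382.69 = 287.0 kips.
Tension rupture (net): A_n = (12.375 − 3×1)×0.5 = 4.6875 in² (U = 1.0, A_e = A_n). φR_n = 0.75 × 65 × 4.6875 = 228.5 kips.
Governing: min(276.0, 425.0, 278.4, 287.0, 228.5) = 228.5 kips → net-section rupture.

228.5 kips (net-section rupture governs)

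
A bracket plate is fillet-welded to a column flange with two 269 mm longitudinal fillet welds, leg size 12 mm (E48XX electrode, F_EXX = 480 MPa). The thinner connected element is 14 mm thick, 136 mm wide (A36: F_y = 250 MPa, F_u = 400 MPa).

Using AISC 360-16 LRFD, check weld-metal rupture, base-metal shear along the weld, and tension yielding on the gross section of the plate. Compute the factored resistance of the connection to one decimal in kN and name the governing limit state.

Weld metal: throat = 0.707×12 = 8.484 mm, L = 2×269 = 538 mm. φR_n = 0.75 × 0.6 × 480 × 8.484 × 538 = 985.9 kN.
Base metal shear (14 mm plate): yield φR_n = 1.0×0.6×250×14×538 = 1129.8 kN; rupture φR_n = 0.75×0.6×400×14×538 = 1355.8 kN; take 1129.8 kN (yield).
Tension yield (gross): A_g = 136×14 = 1904 mm². φR_n = 0.90 × 250 × 1904 = 428.4 kN.
Governing: min(985.9, 1129.8, 428.4) = 428.4 kN → gross-section yield.

428.4 kN (gross-section yield governs)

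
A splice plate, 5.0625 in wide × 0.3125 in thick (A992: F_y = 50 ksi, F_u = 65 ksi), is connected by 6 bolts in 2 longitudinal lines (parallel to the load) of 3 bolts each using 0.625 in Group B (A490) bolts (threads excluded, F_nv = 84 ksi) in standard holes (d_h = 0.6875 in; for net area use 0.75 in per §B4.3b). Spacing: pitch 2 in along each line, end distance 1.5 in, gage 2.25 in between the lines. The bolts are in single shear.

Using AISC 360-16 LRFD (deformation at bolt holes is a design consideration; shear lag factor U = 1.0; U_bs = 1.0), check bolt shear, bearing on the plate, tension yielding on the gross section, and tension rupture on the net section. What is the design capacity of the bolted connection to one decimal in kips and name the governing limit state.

54.3 kips (net-section rupture governs)

Bolt shear: A_b = π(0.625)²/4 = 0.3068 in². φR_n = 0.75 × 84 × 0.3068 × 6 × 1 = 116.0 kips.
Bearing (0.3125 in plate, F_u = 65 ksi): end bolts L_c = 1.5 − 0.6875/2 = 1.15625, R_n = min(1.2×1.15625×0.3125×65, 2.4×0.625×0.3125×65) = 28.184 kips/bolt; interior L_c = 2 − 0.6875 = 1.3125, R_n = 30.469 kips/bolt. φR_n = 0.75 × (2×28.184 + 4×30.469) = 133.7 kips.
Tension yield (gross): A_g = 5.0625×0.3125 = 1.582 in². φR_n = 0.90 × 50 × 1.582 = 71.2 kips.
Tension rupture (net): A_n = (5.0625 − 2×0.75)×0.3125 = 1.1133 in² (U = 1.0, A_e = A_n). φR_n = 0.75 × 65 × 1.1133 = 54.3 kips.
Governing: min(116.0, 133.7, 71.2, 54.3) = 54.3 kips → net-section rupture.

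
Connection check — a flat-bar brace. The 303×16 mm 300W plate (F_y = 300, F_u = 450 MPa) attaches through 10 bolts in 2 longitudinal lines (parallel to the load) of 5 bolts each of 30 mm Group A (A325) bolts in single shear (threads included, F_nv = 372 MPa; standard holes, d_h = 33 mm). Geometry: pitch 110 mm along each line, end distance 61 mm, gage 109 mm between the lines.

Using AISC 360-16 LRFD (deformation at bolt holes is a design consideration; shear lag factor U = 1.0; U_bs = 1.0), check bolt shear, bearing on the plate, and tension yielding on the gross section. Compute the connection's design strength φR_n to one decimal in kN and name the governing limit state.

Bolt shear: A_b = π(30)²/4 = 706.86 mm². φR_n = 0.75 × 372 × 706.86 × 10 × 1 = 1972.1 kN.
Bearing (16 mm plate, F_u = 450 MPa): end bolts L_c = 61 − 33/2 = 44.5, R_n = min(1.2×44.5×16×450, 2.4×30×16×450) = 384.48 kN/bolt; interior L_c = 110 − 33 = 77, R_n = 518.4 kN/bolt. φR_n = 0.75 × (2×384.48 + 8×518.4) = 3687.1 kN.
Tension yield (gross): A_g = 303×16 = 4848 mm². φR_n = 0.90 × 300 × 4848 = 1309.0 kN.
Governing: min(1972.1, 3687.1, 1309.0) = 1309.0 kN → gross-section yield.

1309.0 kN (gross-section yield governs)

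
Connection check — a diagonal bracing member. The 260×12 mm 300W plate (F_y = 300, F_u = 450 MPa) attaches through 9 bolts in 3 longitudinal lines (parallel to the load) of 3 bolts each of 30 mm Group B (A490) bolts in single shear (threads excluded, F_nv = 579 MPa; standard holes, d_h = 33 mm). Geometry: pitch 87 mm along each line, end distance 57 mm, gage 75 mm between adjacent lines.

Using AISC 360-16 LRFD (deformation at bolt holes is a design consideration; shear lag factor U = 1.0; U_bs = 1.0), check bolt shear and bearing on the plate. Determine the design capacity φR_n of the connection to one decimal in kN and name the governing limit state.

Bolt shear: A_b = π(30)²/4 = 706.86 mm². φR_n = 0.75 × 579 × 706.86 × 9 × 1 = 2762.6 kN.
Bearing (12 mm plate, F_u = 450 MPa): end bolts L_c = 57 − 33/2 = 40.5, R_n = min(1.2×40.5×12×450, 2.4×30×12×450) = 262.44 kN/bolt; interior L_c = 87 − 33 = 54, R_n = 349.92 kN/bolt. φR_n = 0.75 × (3×262.44 + 6×349.92) = 2165.1 kN.
Governing: min(2762.6, 2165.1) = 2165.1 kN → bearing.

2165.1 kN (bearing governs)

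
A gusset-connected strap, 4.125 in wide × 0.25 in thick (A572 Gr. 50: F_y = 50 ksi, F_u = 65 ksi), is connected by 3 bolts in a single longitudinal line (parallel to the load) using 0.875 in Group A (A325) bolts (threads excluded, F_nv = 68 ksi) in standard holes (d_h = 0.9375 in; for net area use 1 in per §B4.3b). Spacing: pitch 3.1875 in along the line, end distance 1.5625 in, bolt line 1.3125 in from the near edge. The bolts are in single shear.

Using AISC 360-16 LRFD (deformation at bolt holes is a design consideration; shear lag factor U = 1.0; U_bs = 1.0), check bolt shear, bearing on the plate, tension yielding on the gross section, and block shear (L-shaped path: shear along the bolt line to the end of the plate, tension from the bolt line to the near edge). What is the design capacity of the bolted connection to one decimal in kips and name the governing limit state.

Bolt shear: A_b = π(0.875)²/4 = 0.60132 in². φR_n = 0.75 × 68 × 0.60132 × 3 × 1 = 92.0 kips.
Bearing (0.25 in plate, F_u = 65 ksi): end bolts L_c = 1.5625 − 0.9375/2 = 1.09375, R_n = min(1.2×1.09375×0.25×65, 2.4×0.875×0.25×65) = 21.328 kips/bolt; interior L_c = 3.1875 − 0.9375 = 2.25, R_n = 34.125 kips/bolt. φR_n = 0.75 × (1×21.328 + 2×34.125) = 67.2 kips.
Tension yield (gross): A_g = 4.125×0.25 = 1.0313 in². φR_n = 0.90 × 50 × 1.0313 = 46.4 kips.
Block shear: shear path 1×[1.5625+2×3.1875] = 1×7.9375 in, A_gv = 1.9844, A_nv = 1×(7.9375 − 2.5×1)×0.25 = 1.3594 in²; tension to near edge: (1.3125 − 0.5×1)×0.25 = 0.20313 in². R_n = min(0.6×65×1.3594, 0.6×50×1.9844) + 1.0×65×0.20313 = min(53.017, 59.532) + 13.203 = 66.22 kips. φR_n = 0.75 × 66.22 = 49.7 kips.
Governing: min(92.0, 67.2, 46.4, 49.7) = 46.4 kips → gross-section yield.

46.4 kips (gross-section yield governs)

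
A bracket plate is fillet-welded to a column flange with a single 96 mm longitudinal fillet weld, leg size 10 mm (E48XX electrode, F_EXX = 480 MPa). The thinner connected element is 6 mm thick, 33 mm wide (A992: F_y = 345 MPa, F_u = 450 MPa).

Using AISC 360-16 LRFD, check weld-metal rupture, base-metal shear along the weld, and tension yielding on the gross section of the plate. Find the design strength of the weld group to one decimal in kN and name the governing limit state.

Weld metal: throat = 0.707×10 = 7.07 mm, L = 96 mm. φR_n = 0.75 × 0.6 × 480 × 7.07 × 96 = 146.6 kN.
Base metal shear (6 mm plate): yield φR_n = 1.0×0.6×345×6×96 = 119.2 kN; rupture φR_n = 0.75×0.6×450×6×96 = 116.6 kN; take 116.6 kN (rupture).
Tension yield (gross): A_g = 33×6 = 198 mm². φR_n = 0.90 × 345 × 198 = 61.5 kN.
Governing: min(146.6, 116.6, 61.5) = 61.5 kN → gross-section yield.

61.5 kN (gross-section yield governs)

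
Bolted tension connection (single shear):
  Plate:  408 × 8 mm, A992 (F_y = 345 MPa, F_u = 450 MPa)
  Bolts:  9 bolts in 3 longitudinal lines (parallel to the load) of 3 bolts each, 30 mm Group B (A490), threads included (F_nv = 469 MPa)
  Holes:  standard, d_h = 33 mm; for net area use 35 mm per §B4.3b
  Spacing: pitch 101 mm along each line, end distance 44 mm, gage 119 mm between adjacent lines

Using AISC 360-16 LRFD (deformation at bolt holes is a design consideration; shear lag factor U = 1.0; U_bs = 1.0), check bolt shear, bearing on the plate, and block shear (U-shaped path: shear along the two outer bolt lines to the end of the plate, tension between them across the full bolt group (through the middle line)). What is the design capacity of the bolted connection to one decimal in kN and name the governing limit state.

Bolt shear: A_b = π(30)²/4 = 706.86 mm². φR_n = 0.75 × 469 × 706.86 × 9 × 1 = 2237.7 kN.
Bearing (8 mm plate, F_u = 450 MPa): end bolts L_c = 44 − 33/2 = 27.5, R_n = min(1.2×27.5×8×450, 2.4×30×8×450) = 118.8 kN/bolt; interior L_c = 101 − 33 = 68, R_n = 259.2 kN/bolt. φR_n = 0.75 × (3×118.8 + 6×259.2) = 1433.7 kN.
Block shear: shear path 2×[44+2×101] = 2×246 mm, A_gv = 3936, A_nv = 2×(246 − 2.5×35)×8 = 2536 mm²; tension across gage: (238 − 2×35)×8 = 1344 mm². R_n = min(0.6×450×2536, 0.6×345×3936) + 1.0×450×1344 = min(684.72, 814.75) + 604.8 = 1289.5 kN. φR_n = 0.75 × 1289.5 = 967.1 kN.
Governing: min(2237.7, 1433.7, 967.1) = 967.1 kN → block shear.

967.1 kN (block shear governs)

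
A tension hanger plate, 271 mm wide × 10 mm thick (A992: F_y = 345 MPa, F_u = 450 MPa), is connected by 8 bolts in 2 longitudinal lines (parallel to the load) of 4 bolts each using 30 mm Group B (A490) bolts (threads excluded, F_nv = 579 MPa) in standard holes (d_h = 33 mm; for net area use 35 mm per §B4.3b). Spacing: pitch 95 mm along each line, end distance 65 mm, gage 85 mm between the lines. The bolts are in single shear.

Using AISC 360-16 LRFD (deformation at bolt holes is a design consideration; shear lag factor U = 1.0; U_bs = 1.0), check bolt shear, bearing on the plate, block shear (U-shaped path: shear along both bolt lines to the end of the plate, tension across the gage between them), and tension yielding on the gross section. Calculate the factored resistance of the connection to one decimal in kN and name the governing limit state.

841.5 kN (gross-section yield governs)

Bolt shear: A_b = π(30)²/4 = 706.86 mm². φR_n = 0.75 × 579 × 706.86 × 8 × 1 = 2455.6 kN.
Bearing (10 mm plate, F_u = 450 MPa): end bolts L_c = 65 − 33/2 = 48.5, R_n = min(1.2×48.5×10×450, 2.4×30×10×450) = 261.9 kN/bolt; interior L_c = 95 − 33 = 62, R_n = 324 kN/bolt. φR_n = 0.75 × (2×261.9 + 6×324) = 1850.9 kN.
Block shear: shear path 2×[65+3×95] = 2×350 mm, A_gv = 7000, A_nv = 2×(350 − 3.5×35)×10 = 4550 mm²; tension across gage: (85 − 1×35)×10 = 500 mm². R_n = min(0.6×450×4550, 0.6×345×7000) + 1.0×450×500 = min(1228.5, 1449) + 225 = 1453.5 kN. φR_n = 0.75 × 1453.5 = 1090.1 kN.
Tension yield (gross): A_g = 271×10 = 2710 mm². φR_n = 0.90 × 345 × 2710 = 841.5 kN.
Governing: min(2455.6, 1850.9, 1090.1, 841.5) = 841.5 kN → gross-section yield.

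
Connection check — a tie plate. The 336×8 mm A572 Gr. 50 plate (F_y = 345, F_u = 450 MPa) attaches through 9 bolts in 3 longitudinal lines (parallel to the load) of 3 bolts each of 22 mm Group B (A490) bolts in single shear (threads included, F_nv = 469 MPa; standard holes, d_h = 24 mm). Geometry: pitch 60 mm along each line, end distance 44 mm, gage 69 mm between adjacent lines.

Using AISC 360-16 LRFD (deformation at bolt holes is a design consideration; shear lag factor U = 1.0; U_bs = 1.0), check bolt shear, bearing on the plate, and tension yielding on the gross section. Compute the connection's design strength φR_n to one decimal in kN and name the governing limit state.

834.6 kN (gross-section yield governs)

Bolt shear: A_b = π(22)²/4 = 380.13 mm². φR_n = 0.75 × 469 × 380.13 × 9 × 1 = 1203.4 kN.
Bearing (8 mm plate, F_u = 450 MPa): end bolts L_c = 44 − 24/2 = 32, R_n = min(1.2×32×8×450, 2.4×22×8×450) = 138.24 kN/bolt; interior L_c = 60 − 24 = 36, R_n = 155.52 kN/bolt. φR_n = 0.75 × (3×138.24 + 6×155.52) = 1010.9 kN.
Tension yield (gross): A_g = 336×8 = 2688 mm². φR_n = 0.90 × 345 × 2688 = 834.6 kN.
Governing: min(1203.4, 1010.9, 834.6) = 834.6 kN → gross-section yield.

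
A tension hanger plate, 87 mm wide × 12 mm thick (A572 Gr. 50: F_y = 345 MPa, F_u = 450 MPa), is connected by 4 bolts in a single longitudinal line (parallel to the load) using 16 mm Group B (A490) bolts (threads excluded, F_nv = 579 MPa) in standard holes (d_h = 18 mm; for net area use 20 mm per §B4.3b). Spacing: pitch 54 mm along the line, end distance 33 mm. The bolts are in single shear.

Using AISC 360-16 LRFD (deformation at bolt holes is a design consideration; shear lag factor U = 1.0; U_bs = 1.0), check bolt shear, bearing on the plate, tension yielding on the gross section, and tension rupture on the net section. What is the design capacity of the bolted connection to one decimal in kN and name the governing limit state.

271.4 kN (net-section rupture governs)

Bolt shear: A_b = π(16)²/4 = 201.06 mm². φR_n = 0.75 × 579 × 201.06 × 4 × 1 = 349.2 kN.
Bearing (12 mm plate, F_u = 450 MPa): end bolts L_c = 33 − 18/2 = 24, R_n = min(1.2×24×12×450, 2.4×16×12×450) = 155.52 kN/bolt; interior L_c = 54 − 18 = 36, R_n = 207.36 kN/bolt. φR_n = 0.75 × (1×155.52 + 3×207.36) = 583.2 kN.
Tension yield (gross): A_g = 87×12 = 1044 mm². φR_n = 0.90 × 345 × 1044 = 324.2 kN.
Tension rupture (net): A_n = (87 − 1×20)×12 = 804 mm² (U = 1.0, A_e = A_n). φR_n = 0.75 × 450 × 804 = 271.4 kN.
Governing: min(349.2, 583.2, 324.2, 271.4) = 271.4 kN → net-section rupture.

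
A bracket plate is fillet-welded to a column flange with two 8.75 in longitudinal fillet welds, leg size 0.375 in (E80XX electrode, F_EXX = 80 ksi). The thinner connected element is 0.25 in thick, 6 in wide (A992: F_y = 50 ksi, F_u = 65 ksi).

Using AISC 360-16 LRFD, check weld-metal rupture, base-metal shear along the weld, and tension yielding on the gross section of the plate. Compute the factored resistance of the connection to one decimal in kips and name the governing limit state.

Weld metal: throat = 0.707×0.375 = 0.26513 in, L = 2×8.75 = 17.5 in. φR_n = 0.75 × 0.6 × 80 × 0.26513 × 17.5 = 167.0 kips.
Base metal shear (0.25 in plate): yield φR_n = 1.0×0.6×50×0.25×17.5 = 131.3 kips; rupture φR_n = 0.75×0.6×65×0.25×17.5 = 128.0 kips; take 128.0 kips (rupture).
Tension yield (gross): A_g = 6×0.25 = 1.5 in². φR_n = 0.90 × 50 × 1.5 = 67.5 kips.
Governing: min(167.0, 128.0, 67.5) = 67.5 kips → gross-section yield.

67.5 kips (gross-section yield governs)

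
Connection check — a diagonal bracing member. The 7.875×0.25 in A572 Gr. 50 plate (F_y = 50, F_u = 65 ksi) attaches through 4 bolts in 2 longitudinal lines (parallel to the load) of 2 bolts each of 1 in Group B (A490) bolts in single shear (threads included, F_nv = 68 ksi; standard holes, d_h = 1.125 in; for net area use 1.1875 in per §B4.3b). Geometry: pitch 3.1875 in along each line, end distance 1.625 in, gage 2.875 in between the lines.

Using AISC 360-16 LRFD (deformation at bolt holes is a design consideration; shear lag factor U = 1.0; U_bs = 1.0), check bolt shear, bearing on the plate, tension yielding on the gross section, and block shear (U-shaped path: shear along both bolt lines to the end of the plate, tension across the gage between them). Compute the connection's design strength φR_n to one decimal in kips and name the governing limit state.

64.9 kips (block shear governs)

Bolt shear: A_b = π(1)²/4 = 0.7854 in². φR_n = 0.75 × 68 × 0.7854 × 4 × 1 = 160.2 kips.
Bearing (0.25 in plate, F_u = 65 ksi): end bolts L_c = 1.625 − 1.125/2 = 1.0625, R_n = min(1.2×1.0625×0.25×65, 2.4×1×0.25×65) = 20.719 kips/bolt; interior L_c = 3.1875 − 1.125 = 2.0625, R_n = 39 kips/bolt. φR_n = 0.75 × (2×20.719 + 2×39) = 89.6 kips.
Tension yield (gross): A_g = 7.875×0.25 = 1.9688 in². φR_n = 0.90 × 50 × 1.9688 = 88.6 kips.
Block shear: shear path 2×[1.625+1×3.1875] = 2×4.8125 in, A_gv = 2.4063, A_nv = 2×(4.8125 − 1.5×1.1875)×0.25 = 1.5156 in²; tension across gage: (2.875 − 1×1.1875)×0.25 = 0.42188 in². R_n = min(0.6×65×1.5156, 0.6×50×2.4063) + 1.0×65×0.42188 = min(59.108, 72.189) + 27.422 = 86.53 kips. φR_n = 0.75 × 86.53 = 64.9 kips.
Governing: min(160.2, 89.6, 88.6, 64.9) = 64.9 kips → block shear.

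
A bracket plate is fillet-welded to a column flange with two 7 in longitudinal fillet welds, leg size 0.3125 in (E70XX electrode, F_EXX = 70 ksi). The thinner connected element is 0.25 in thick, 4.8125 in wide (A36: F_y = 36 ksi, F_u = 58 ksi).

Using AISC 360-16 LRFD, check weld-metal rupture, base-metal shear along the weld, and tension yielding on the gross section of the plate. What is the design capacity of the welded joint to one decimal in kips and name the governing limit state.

39.0 kips (gross-section yield governs)

Weld metal: throat = 0.707×0.3125 = 0.22094 in, L = 2×7 = 14 in. φR_n = 0.75 × 0.6 × 70 × 0.22094 × 14 = 97.4 kips.
Base metal shear (0.25 in plate): yield φR_n = 1.0×0.6×36×0.25×14 = 75.6 kips; rupture φR_n = 0.75×0.6×58×0.25×14 = 91.4 kips; take 75.6 kips (yield).
Tension yield (gross): A_g = 4.8125×0.25 = 1.2031 in². φR_n = 0.90 × 36 × 1.2031 = 39.0 kips.
Governing: min(97.4, 75.6, 39.0) = 39.0 kips → gross-section yield.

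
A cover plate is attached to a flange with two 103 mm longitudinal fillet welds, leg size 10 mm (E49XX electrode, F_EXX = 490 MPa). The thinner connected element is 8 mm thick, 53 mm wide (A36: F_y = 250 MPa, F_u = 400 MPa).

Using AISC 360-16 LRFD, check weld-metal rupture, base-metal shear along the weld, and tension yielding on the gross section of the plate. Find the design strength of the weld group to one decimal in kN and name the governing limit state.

95.4 kN (gross-section yield governs)

Weld metal: throat = 0.707×10 = 7.07 mm, L = 2×103 = 206 mm. φR_n = 0.75 × 0.6 × 490 × 7.07 × 206 = 321.1 kN.
Base metal shear (8 mm plate): yield φR_n = 1.0×0.6×250×8×206 = 247.2 kN; rupture φR_n = 0.75×0.6×400×8×206 = 296.6 kN; take 247.2 kN (yield).
Tension yield (gross): A_g = 53×8 = 424 mm². φR_n = 0.90 × 250 × 424 = 95.4 kN.
Governing: min(321.1, 247.2, 95.4) = 95.4 kN → gross-section yield.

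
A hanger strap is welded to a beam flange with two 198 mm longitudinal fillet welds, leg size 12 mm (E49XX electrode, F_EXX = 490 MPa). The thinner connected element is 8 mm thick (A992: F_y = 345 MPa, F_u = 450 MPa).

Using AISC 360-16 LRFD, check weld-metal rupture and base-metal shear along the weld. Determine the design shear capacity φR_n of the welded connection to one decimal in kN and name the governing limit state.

641.5 kN (base-metal shear governs)

Weld metal: throat = 0.707×12 = 8.484 mm, L = 2×198 = 396 mm. φR_n = 0.75 × 0.6 × 490 × 8.484 × 396 = 740.8 kN.
Base metal shear (8 mm plate): yield φR_n = 1.0×0.6×345×8×396 = 655.8 kN; rupture φR_n = 0.75×0.6×450×8×396 = 641.5 kN; take 641.5 kN (rupture).
Governing: min(740.8, 641.5) = 641.5 kN → base-metal shear.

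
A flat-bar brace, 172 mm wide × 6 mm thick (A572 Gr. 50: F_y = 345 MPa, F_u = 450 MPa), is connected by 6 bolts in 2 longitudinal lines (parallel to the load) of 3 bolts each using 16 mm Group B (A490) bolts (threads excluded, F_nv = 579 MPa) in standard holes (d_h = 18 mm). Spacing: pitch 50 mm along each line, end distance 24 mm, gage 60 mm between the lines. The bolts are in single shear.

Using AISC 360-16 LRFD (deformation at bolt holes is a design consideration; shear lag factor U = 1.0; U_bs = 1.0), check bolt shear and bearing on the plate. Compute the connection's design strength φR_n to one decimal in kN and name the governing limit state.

383.9 kN (bearing governs)

Bolt shear: A_b = π(16)²/4 = 201.06 mm². φR_n = 0.75 × 579 × 201.06 × 6 × 1 = 523.9 kN.
Bearing (6 mm plate, F_u = 450 MPa): end bolts L_c = 24 − 18/2 = 15, R_n = min(1.2×15×6×450, 2.4×16×6×450) = 48.6 kN/bolt; interior L_c = 50 − 18 = 32, R_n = 103.68 kN/bolt. φR_n = 0.75 × (2×48.6 + 4×103.68) = 383.9 kN.
Governing: min(523.9, 383.9) = 383.9 kN → bearing.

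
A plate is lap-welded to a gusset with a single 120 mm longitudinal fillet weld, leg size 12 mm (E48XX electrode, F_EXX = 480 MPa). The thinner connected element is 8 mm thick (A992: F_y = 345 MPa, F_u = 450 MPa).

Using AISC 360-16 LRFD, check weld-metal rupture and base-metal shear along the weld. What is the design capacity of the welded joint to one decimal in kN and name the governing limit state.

Weld metal: throat = 0.707×12 = 8.484 mm, L = 120 mm. φR_n = 0.75 × 0.6 × 480 × 8.484 × 120 = 219.9 kN.
Base metal shear (8 mm plate): yield φR_n = 1.0×0.6×345×8×120 = 198.7 kN; rupture φR_n = 0.75×0.6×450×8×120 = 194.4 kN; take 194.4 kN (rupture).
Governing: min(219.9, 194.4) = 194.4 kN → base-metal shear.

194.4 kN (base-metal shear governs)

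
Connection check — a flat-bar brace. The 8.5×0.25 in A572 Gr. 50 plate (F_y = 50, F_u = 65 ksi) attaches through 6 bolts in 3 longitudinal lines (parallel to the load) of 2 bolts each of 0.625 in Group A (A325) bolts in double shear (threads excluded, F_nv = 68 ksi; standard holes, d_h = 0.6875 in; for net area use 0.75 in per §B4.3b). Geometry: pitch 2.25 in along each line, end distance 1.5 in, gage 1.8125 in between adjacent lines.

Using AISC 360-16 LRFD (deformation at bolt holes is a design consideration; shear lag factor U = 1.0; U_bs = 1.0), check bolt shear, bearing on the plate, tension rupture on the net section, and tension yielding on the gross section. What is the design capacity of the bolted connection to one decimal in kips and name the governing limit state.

Bolt shear: A_b = π(0.625)²/4 = 0.3068 in². φR_n = 0.75 × 68 × 0.3068 × 6 × 2 = 187.8 kips.
Bearing (0.25 in plate, F_u = 65 ksi): end bolts L_c = 1.5 − 0.6875/2 = 1.15625, R_n = min(1.2×1.15625×0.25×65, 2.4×0.625×0.25×65) = 22.547 kips/bolt; interior L_c = 2.25 − 0.6875 = 1.5625, R_n = 24.375 kips/bolt. φR_n = 0.75 × (3×22.547 + 3×24.375) = 105.6 kips.
Tension rupture (net): A_n = (8.5 − 3×0.75)×0.25 = 1.5625 in² (U = 1.0, A_e = A_n). φR_n = 0.75 × 65 × 1.5625 = 76.2 kips.
Tension yield (gross): A_g = 8.5×0.25 = 2.125 in². φR_n = 0.90 × 50 × 2.125 = 95.6 kips.
Governing: min(187.8, 105.6, 76.2, 95.6) = 76.2 kips → net-section rupture.

76.2 kips (net-section rupture governs)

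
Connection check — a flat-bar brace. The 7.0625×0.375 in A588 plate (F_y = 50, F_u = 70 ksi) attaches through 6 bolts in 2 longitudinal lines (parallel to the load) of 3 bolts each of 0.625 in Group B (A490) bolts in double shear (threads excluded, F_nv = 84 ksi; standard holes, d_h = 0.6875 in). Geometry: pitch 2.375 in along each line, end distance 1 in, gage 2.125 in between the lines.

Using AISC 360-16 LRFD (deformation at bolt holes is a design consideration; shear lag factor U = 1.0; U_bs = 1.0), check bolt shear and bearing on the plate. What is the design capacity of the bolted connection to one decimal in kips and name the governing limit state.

149.1 kips (bearing governs)

Bolt shear: A_b = π(0.625)²/4 = 0.3068 in². φR_n = 0.75 × 84 × 0.3068 × 6 × 2 = 231.9 kips.
Bearing (0.375 in plate, F_u = 70 ksi): end bolts L_c = 1 − 0.6875/2 = 0.65625, R_n = min(1.2×0.65625×0.375×70, 2.4×0.625×0.375×70) = 20.672 kips/bolt; interior L_c = 2.375 − 0.6875 = 1.6875, R_n = 39.375 kips/bolt. φR_n = 0.75 × (2×20.672 + 4×39.375) = 149.1 kips.
Governing: min(231.9, 149.1) = 149.1 kips → bearing.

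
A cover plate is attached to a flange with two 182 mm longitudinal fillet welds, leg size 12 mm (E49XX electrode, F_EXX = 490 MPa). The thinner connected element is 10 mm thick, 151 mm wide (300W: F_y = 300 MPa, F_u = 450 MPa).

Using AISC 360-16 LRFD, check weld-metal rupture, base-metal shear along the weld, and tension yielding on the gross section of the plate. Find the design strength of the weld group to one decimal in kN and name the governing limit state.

Weld metal: throat = 0.707×12 = 8.484 mm, L = 2×182 = 364 mm. φR_n = 0.75 × 0.6 × 490 × 8.484 × 364 = 680.9 kN.
Base metal shear (10 mm plate): yield φR_n = 1.0×0.6×300×10×364 = 655.2 kN; rupture φR_n = 0.75×0.6×450×10×364 = 737.1 kN; take 655.2 kN (yield).
Tension yield (gross): A_g = 151×10 = 1510 mm². φR_n = 0.90 × 300 × 1510 = 407.7 kN.
Governing: min(680.9, 655.2, 407.7) = 407.7 kN → gross-section yield.

407.7 kN (gross-section yield governs)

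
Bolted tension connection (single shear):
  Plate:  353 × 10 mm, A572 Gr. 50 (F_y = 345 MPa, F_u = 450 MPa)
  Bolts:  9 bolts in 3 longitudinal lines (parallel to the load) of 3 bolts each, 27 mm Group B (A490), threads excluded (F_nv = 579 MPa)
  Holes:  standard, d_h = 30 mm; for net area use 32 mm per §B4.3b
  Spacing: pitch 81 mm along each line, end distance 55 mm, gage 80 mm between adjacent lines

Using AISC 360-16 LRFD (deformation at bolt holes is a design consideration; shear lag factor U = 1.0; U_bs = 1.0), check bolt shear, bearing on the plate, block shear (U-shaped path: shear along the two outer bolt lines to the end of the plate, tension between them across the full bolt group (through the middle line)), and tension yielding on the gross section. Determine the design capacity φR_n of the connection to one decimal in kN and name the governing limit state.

Bolt shear: A_b = π(27)²/4 = 572.56 mm². φR_n = 0.75 × 579 × 572.56 × 9 × 1 = 2237.7 kN.
Bearing (10 mm plate, F_u = 450 MPa): end bolts L_c = 55 − 30/2 = 40, R_n = min(1.2×40×10×450, 2.4×27×10×450) = 216 kN/bolt; interior L_c = 81 − 30 = 51, R_n = 275.4 kN/bolt. φR_n = 0.75 × (3×216 + 6×275.4) = 1725.3 kN.
Block shear: shear path 2×[55+2×81] = 2×217 mm, A_gv = 4340, A_nv = 2×(217 − 2.5×32)×10 = 2740 mm²; tension across gage: (160 − 2×32)×10 = 960 mm². R_n = min(0.6×450×2740, 0.6×345×4340) + 1.0×450×960 = min(739.8, 898.38) + 432 = 1171.8 kN. φR_n = 0.75 × 1171.8 = 878.9 kN.
Tension yield (gross): A_g = 353×10 = 3530 mm². φR_n = 0.90 × 345 × 3530 = 1096.1 kN.
Governing: min(2237.7, 1725.3, 878.9, 1096.1) = 878.9 kN → block shear.

878.9 kN (block shear governs)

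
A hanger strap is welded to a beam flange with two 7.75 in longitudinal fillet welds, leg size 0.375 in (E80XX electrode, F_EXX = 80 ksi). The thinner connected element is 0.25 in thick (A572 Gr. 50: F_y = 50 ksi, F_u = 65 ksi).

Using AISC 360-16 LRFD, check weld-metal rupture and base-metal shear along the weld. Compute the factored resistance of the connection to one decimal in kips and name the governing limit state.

113.3 kips (base-metal shear governs)

Weld metal: throat = 0.707×0.375 = 0.26513 in, L = 2×7.75 = 15.5 in. φR_n = 0.75 × 0.6 × 80 × 0.26513 × 15.5 = 147.9 kips.
Base metal shear (0.25 in plate): yield φR_n = 1.0×0.6×50×0.25×15.5 = 116.3 kips; rupture φR_n = 0.75×0.6×65×0.25×15.5 = 113.3 kips; take 113.3 kips (rupture).
Governing: min(147.9, 113.3) = 113.3 kips → base-metal shear.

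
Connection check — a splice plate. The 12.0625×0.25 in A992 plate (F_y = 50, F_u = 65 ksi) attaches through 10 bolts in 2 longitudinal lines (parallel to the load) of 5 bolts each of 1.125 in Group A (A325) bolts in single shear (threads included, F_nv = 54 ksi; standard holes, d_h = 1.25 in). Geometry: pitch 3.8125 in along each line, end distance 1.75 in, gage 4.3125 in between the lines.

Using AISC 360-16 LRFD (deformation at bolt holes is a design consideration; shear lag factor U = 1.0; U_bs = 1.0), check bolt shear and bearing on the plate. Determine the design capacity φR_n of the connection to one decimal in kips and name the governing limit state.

296.2 kips (bearing governs)

Bolt shear: A_b = π(1.125)²/4 = 0.99402 in². φR_n = 0.75 × 54 × 0.99402 × 10 × 1 = 402.6 kips.
Bearing (0.25 in plate, F_u = 65 ksi): end bolts L_c = 1.75 − 1.25/2 = 1.125, R_n = min(1.2×1.125×0.25×65, 2.4×1.125×0.25×65) = 21.938 kips/bolt; interior L_c = 3.8125 − 1.25 = 2.5625, R_n = 43.875 kips/bolt. φR_n = 0.75 × (2×21.938 + 8×43.875) = 296.2 kips.
Governing: min(402.6, 296.2) = 296.2 kips → bearing.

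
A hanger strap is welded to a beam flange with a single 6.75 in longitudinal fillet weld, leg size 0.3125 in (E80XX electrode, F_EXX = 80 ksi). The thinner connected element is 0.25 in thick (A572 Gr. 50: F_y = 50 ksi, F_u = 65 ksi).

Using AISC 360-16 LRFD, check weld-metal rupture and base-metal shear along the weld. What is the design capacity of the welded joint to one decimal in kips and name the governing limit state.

Weld metal: throat = 0.707×0.3125 = 0.22094 in, L = 6.75 in. φR_n = 0.75 × 0.6 × 80 × 0.22094 × 6.75 = 53.7 kips.
Base metal shear (0.25 in plate): yield φR_n = 1.0×0.6×50×0.25×6.75 = 50.6 kips; rupture φR_n = 0.75×0.6×65×0.25×6.75 = 49.4 kips; take 49.4 kips (rupture).
Governing: min(53.7, 49.4) = 49.4 kips → base-metal shear.

49.4 kips (base-metal shear governs)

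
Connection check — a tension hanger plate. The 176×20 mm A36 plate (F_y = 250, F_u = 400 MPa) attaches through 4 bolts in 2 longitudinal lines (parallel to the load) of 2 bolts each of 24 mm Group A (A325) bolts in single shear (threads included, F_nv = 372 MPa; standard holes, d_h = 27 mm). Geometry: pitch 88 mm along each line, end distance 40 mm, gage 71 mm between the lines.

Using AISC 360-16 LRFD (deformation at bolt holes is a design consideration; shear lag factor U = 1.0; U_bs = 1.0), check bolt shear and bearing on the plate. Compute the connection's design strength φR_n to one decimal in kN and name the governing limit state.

Bolt shear: A_b = π(24)²/4 = 452.39 mm². φR_n = 0.75 × 372 × 452.39 × 4 × 1 = 504.9 kN.
Bearing (20 mm plate, F_u = 400 MPa): end bolts L_c = 40 − 27/2 = 26.5, R_n = min(1.2×26.5×20×400, 2.4×24×20×400) = 254.4 kN/bolt; interior L_c = 88 − 27 = 61, R_n = 460.8 kN/bolt. φR_n = 0.75 × (2×254.4 + 2×460.8) = 1072.8 kN.
Governing: min(504.9, 1072.8) = 504.9 kN → bolt shear.

504.9 kN (bolt shear governs)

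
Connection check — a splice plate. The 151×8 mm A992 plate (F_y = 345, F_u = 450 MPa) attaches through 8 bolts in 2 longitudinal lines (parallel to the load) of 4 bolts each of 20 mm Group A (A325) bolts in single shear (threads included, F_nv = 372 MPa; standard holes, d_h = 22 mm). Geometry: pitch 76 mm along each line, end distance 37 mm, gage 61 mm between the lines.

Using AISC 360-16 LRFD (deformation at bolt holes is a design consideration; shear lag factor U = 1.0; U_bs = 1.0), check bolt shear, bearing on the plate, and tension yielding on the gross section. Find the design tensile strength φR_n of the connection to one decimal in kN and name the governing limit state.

Bolt shear: A_b = π(20)²/4 = 314.16 mm². φR_n = 0.75 × 372 × 314.16 × 8 × 1 = 701.2 kN.
Bearing (8 mm plate, F_u = 450 MPa): end bolts L_c = 37 − 22/2 = 26, R_n = min(1.2×26×8×450, 2.4×20×8×450) = 112.32 kN/bolt; interior L_c = 76 − 22 = 54, R_n = 172.8 kN/bolt. φR_n = 0.75 × (2×112.32 + 6×172.8) = 946.1 kN.
Tension yield (gross): A_g = 151×8 = 1208 mm². φR_n = 0.90 × 345 × 1208 = 375.1 kN.
Governing: min(701.2, 946.1, 375.1) = 375.1 kN → gross-section yield.

375.1 kN (gross-section yield governs)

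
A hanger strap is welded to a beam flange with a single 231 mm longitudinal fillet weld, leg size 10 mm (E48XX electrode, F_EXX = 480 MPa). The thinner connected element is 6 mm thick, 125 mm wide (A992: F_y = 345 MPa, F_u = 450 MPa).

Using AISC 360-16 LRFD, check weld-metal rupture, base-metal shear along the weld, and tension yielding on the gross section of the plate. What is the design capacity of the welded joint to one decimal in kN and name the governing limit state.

Weld metal: throat = 0.707×10 = 7.07 mm, L = 231 mm. φR_n = 0.75 × 0.6 × 480 × 7.07 × 231 = 352.8 kN.
Base metal shear (6 mm plate): yield φR_n = 1.0×0.6×345×6×231 = 286.9 kN; rupture φR_n = 0.75×0.6×450×6×231 = 280.7 kN; take 280.7 kN (rupture).
Tension yield (gross): A_g = 125×6 = 750 mm². φR_n = 0.90 × 345 × 750 = 232.9 kN.
Governing: min(352.8, 280.7, 232.9) = 232.9 kN → gross-section yield.

232.9 kN (gross-section yield governs)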